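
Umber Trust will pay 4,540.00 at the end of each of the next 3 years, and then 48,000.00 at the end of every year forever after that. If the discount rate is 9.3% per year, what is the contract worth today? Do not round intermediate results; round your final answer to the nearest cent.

PV of 3-year annuity: 4,540.00 × [1 − (1+0.093)^−3] / 0.093 = 11430.91017
Perpetuity value at year 3: 48,000.00 / 0.093 = 516129.03226
PV of perpetuity: 516129.03226 / (1+0.093)^3 = 395273.59439
Total PV = 11430.91017 + 395273.59439 = 406704.50455

406704.50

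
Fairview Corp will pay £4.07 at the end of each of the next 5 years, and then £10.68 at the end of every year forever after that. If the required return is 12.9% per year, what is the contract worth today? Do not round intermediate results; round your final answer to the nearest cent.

PV of 5-year annuity: £4.07 × [1 − (1+0.129)^−5] / 0.129 = 14.35013
Perpetuity value at year 5: £10.68 / 0.129 = 82.79070
PV of perpetuity: 82.79070 / (1+0.129)^5 = 45.13483
Total PV = 14.35013 + 45.13483 = 59.48496

£59.48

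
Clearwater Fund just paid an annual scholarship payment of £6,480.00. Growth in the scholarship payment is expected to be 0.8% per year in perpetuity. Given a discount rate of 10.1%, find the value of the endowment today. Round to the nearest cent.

D₁ = D₀ × (1 + g) = £6,480.00 × 1.008 = £6,531.8400
Growing perpetuity: P = D₁ / (r − g) = £6,531.8400 / (0.101 − 0.008) = £70,234.84

£70234.84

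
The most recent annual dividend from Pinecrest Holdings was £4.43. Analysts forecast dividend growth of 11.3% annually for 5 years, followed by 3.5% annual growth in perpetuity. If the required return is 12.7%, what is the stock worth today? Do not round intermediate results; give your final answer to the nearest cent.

D_1 = 4.93059
D_2 = 5.48775
D_3 = 6.10786
D_4 = 6.79805
D_5 = 7.56623
Terminal value at year 5: TV = D_5×(1+g_2)/(r−g_2) = 7.83105/0.092 = 85.12009
P_0 = D_1/(1+r)^1 + D_2/(1+r)^2 + D_3/(1+r)^3 + D_4/(1+r)^4 + D_5/(1+r)^5 + TV/(1+r)^5
    = 4.37497 + 4.32062 + 4.26695 + 4.21394 + 4.16160 + 46.81796 = 68.15604

£68.16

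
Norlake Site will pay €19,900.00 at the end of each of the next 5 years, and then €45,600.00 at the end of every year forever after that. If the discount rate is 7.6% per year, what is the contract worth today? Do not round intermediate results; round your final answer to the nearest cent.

PV of 5-year annuity: €19,900.00 × [1 − (1+0.076)^−5] / 0.076 = 80299.68230
Perpetuity value at year 5: €45,600.00 / 0.076 = 600000.00000
PV of perpetuity: 600000.00000 / (1+0.076)^5 = 415996.70790
Total PV = 80299.68230 + 415996.70790 = 496296.39020

€496296.39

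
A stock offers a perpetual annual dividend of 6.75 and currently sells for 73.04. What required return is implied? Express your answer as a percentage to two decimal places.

P = C/r ⇒ r = C/P = 6.75/73.04 = 0.092415

9.24%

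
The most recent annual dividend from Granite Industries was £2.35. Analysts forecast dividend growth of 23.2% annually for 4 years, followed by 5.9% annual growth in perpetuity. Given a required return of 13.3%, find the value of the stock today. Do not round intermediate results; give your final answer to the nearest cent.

D_1 = 2.89520
D_2 = 3.56689
D_3 = 4.39440
D_4 = 5.41391
Terminal value at year 4: TV = D_4×(1+g_2)/(r−g_2) = 5.73333/0.074 = 77.47738
P_0 = D_1/(1+r)^1 + D_2/(1+r)^2 + D_3/(1+r)^3 + D_4/(1+r)^4 + TV/(1+r)^4
    = 2.55534 + 2.77862 + 3.02141 + 3.28542 + 47.01704 = 58.65784

£58.66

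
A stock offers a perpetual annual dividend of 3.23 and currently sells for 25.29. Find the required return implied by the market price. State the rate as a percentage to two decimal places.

12.77%

P = C/r ⇒ r = C/P = 3.23/25.29 = 0.127718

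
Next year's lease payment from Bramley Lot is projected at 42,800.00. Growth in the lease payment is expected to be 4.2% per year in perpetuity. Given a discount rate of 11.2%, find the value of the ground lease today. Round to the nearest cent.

611428.57

Growing perpetuity: P = D₁ / (r − g) = 42,800.0000 / (0.112 − 0.042) = 611,428.57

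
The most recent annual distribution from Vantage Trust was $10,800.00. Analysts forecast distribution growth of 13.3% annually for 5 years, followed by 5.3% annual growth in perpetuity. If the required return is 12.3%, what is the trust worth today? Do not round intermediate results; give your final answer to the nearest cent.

D_1 = 12236.40000
D_2 = 13863.84120
D_3 = 15707.73208
D_4 = 17796.86045
D_5 = 20163.84289
Terminal value at year 5: TV = D_5×(1+g_2)/(r−g_2) = 21232.52656/0.07 = 303321.80798
P_0 = D_1/(1+r)^1 + D_2/(1+r)^2 + D_3/(1+r)^3 + D_4/(1+r)^4 + D_5/(1+r)^5 + TV/(1+r)^5
    = 10896.17097 + 10993.19832 + 11091.08966 + 11189.85271 + 11289.49521 + 169826.26360 = 225286.07047

$225286.07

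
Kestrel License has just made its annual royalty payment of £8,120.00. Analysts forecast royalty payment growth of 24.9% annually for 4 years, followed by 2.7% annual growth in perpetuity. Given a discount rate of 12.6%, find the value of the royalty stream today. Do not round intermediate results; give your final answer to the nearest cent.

£169895.67

D_1 = 10141.88000
D_2 = 12667.20812
D_3 = 15821.34294
D_4 = 19760.85733
Terminal value at year 4: TV = D_4×(1+g_2)/(r−g_2) = 20294.40048/0.099 = 204993.94427
P_0 = D_1/(1+r)^1 + D_2/(1+r)^2 + D_3/(1+r)^3 + D_4/(1+r)^4 + TV/(1+r)^4
    = 9006.99822 + 9990.88879 + 11082.25586 + 12292.83976 + 127522.69129 = 169895.67394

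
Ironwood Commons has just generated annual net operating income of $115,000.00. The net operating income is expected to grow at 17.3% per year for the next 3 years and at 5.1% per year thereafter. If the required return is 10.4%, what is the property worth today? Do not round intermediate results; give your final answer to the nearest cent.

D_1 = 134895.00000
D_2 = 158231.83500
D_3 = 185605.94246
Terminal value at year 3: TV = D_3×(1+g_2)/(r−g_2) = 195071.84552/0.053 = 3680600.85887
P_0 = D_1/(1+r)^1 + D_2/(1+r)^2 + D_3/(1+r)^3 + TV/(1+r)^3
    = 122187.50000 + 129824.21875 + 137938.23242 + 2735341.17501 = 3125291.12618

$3125291.13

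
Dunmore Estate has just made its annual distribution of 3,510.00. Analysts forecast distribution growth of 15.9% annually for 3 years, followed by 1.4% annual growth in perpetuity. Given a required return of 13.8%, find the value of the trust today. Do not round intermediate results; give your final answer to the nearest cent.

D_1 = 4068.09000
D_2 = 4714.91631
D_3 = 5464.58800
Terminal value at year 3: TV = D_3×(1+g_2)/(r−g_2) = 5541.09224/0.124 = 44686.22770
P_0 = D_1/(1+r)^1 + D_2/(1+r)^2 + D_3/(1+r)^3 + TV/(1+r)^3
    = 3574.77153 + 3640.73831 + 3707.92241 + 30321.23651 = 41244.66877

41244.67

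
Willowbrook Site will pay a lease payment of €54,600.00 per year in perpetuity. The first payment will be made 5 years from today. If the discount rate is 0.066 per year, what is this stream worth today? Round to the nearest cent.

€640648.61

Value at end of year 4: C / r = €54,600.00 / 0.066 = €827,272.7273
Discount to today: PV = €827,272.7273 / (1 + 0.066)^4 = €827,272.7273 / 1.291305 = €640,648.61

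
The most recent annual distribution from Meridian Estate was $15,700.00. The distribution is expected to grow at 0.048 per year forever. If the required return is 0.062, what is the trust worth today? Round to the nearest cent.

$1175257.14

D₁ = D₀ × (1 + g) = $15,700.00 × 1.048 = $16,453.6000
Growing perpetuity: P = D₁ / (r − g) = $16,453.6000 / (0.062 − 0.048) = $1,175,257.14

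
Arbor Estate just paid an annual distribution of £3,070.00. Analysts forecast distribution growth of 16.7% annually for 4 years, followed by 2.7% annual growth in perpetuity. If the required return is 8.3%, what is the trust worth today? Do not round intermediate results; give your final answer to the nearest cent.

D_1 = 3582.69000
D_2 = 4180.99923
D_3 = 4879.22610
D_4 = 5694.05686
Terminal value at year 4: TV = D_4×(1+g_2)/(r−g_2) = 5847.79640/0.056 = 104424.93564
P_0 = D_1/(1+r)^1 + D_2/(1+r)^2 + D_3/(1+r)^3 + D_4/(1+r)^4 + TV/(1+r)^4
    = 3308.11634 + 3564.70154 + 3841.18809 + 4139.11958 + 75908.49653 = 90761.62209

£90761.62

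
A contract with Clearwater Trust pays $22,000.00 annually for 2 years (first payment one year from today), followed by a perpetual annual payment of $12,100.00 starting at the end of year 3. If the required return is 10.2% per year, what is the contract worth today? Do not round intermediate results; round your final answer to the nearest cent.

$135763.26

PV of 2-year annuity: $22,000.00 × [1 − (1+0.102)^−2] / 0.102 = 38079.58472
Perpetuity value at year 2: $12,100.00 / 0.102 = 118627.45098
PV of perpetuity: 118627.45098 / (1+0.102)^2 = 97683.67939
Total PV = 38079.58472 + 97683.67939 = 135763.26410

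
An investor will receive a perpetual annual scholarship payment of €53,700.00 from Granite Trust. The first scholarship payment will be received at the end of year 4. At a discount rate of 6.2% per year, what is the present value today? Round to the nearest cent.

Value at end of year 3: C / r = €53,700.00 / 0.062 = €866,129.0323
Discount to today: PV = €866,129.0323 / (1 + 0.062)^3 = €866,129.0323 / 1.197770 = €723,117.79

€723117.79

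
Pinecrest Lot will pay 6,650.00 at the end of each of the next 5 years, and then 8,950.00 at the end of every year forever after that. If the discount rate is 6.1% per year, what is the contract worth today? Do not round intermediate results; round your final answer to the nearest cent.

137059.17

PV of 5-year annuity: 6,650.00 × [1 − (1+0.061)^−5] / 0.061 = 27936.17860
Perpetuity value at year 5: 8,950.00 / 0.061 = 146721.31148
PV of perpetuity: 146721.31148 / (1+0.061)^5 = 109122.99591
Total PV = 27936.17860 + 109122.99591 = 137059.17452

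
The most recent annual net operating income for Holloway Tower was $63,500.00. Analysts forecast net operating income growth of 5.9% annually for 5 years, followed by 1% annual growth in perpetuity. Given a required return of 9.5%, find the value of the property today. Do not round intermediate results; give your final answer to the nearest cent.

$925913.22

D_1 = 67246.50000
D_2 = 71214.04350
D_3 = 75415.67207
D_4 = 79865.19672
D_5 = 84577.24332
Terminal value at year 5: TV = D_5×(1+g_2)/(r−g_2) = 85423.01576/0.085 = 1004976.65598
P_0 = D_1/(1+r)^1 + D_2/(1+r)^2 + D_3/(1+r)^3 + D_4/(1+r)^4 + D_5/(1+r)^5 + TV/(1+r)^5
    = 61412.32877 + 59393.29330 + 57440.63708 + 55552.17778 + 53725.80481 + 638388.97484 = 925913.21658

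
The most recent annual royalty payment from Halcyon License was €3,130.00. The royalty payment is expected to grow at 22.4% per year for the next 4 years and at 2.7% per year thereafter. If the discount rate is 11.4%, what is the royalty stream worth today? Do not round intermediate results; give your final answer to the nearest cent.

€69780.56

D_1 = 3831.12000
D_2 = 4689.29088
D_3 = 5739.69204
D_4 = 7025.38305
Terminal value at year 4: TV = D_4×(1+g_2)/(r−g_2) = 7215.06840/0.087 = 82931.82064
P_0 = D_1/(1+r)^1 + D_2/(1+r)^2 + D_3/(1+r)^3 + D_4/(1+r)^4 + TV/(1+r)^4
    = 3439.06643 + 3778.65108 + 4151.76744 + 4561.72652 + 53849.34640 = 69780.55787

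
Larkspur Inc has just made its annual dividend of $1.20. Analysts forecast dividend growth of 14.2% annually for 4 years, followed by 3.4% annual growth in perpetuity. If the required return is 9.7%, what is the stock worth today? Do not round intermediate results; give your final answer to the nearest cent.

D_1 = 1.37040
D_2 = 1.56500
D_3 = 1.78723
D_4 = 2.04101
Terminal value at year 4: TV = D_4×(1+g_2)/(r−g_2) = 2.11041/0.063 = 33.49852
P_0 = D_1/(1+r)^1 + D_2/(1+r)^2 + D_3/(1+r)^3 + D_4/(1+r)^4 + TV/(1+r)^4
    = 1.24923 + 1.30047 + 1.35382 + 1.40935 + 23.13125 = 28.44411

$28.44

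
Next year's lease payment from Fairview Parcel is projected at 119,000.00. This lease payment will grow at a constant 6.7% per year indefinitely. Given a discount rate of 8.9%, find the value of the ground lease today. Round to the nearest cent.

Growing perpetuity: P = D₁ / (r − g) = 119,000.0000 / (0.089 − 0.067) = 5,409,090.91

5409090.91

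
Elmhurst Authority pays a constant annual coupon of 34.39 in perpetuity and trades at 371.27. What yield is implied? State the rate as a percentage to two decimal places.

P = C/r ⇒ r = C/P = 34.39/371.27 = 0.092628

9.26%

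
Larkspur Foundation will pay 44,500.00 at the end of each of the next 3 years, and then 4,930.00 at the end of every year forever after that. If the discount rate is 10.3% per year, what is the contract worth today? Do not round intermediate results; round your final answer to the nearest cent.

PV of 3-year annuity: 44,500.00 × [1 − (1+0.103)^−3] / 0.103 = 110083.03815
Perpetuity value at year 3: 4,930.00 / 0.103 = 47864.07767
PV of perpetuity: 47864.07767 / (1+0.103)^3 = 35668.36131
Total PV = 110083.03815 + 35668.36131 = 145751.39946

145751.40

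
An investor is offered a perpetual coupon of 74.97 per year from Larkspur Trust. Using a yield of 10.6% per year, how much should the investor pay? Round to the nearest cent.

Level perpetuity: PV = C / r = 74.97 / 0.106 = 707.26

707.26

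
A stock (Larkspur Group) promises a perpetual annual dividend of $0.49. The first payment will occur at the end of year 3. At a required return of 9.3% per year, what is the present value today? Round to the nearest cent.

Value at end of year 2: C / r = $0.49 / 0.093 = $5.2688
Discount to today: PV = $5.2688 / (1 + 0.093)^2 = $5.2688 / 1.194649 = $4.41

$4.41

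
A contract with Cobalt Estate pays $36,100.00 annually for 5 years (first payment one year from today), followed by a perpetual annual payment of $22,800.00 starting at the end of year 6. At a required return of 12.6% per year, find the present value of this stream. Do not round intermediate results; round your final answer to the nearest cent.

$228191.75

PV of 5-year annuity: $36,100.00 × [1 − (1+0.126)^−5] / 0.126 = 128221.13471
Perpetuity value at year 5: $22,800.00 / 0.126 = 180952.38095
PV of perpetuity: 180952.38095 / (1+0.126)^5 = 99970.61166
Total PV = 128221.13471 + 99970.61166 = 228191.74637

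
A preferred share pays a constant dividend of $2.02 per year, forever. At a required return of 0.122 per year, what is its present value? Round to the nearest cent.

$16.56

Level perpetuity: PV = C / r = $2.02 / 0.122 = $16.56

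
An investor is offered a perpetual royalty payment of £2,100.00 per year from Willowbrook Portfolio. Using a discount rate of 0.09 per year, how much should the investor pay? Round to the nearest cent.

£23333.33

Level perpetuity: PV = C / r = £2,100.00 / 0.09 = £23,333.33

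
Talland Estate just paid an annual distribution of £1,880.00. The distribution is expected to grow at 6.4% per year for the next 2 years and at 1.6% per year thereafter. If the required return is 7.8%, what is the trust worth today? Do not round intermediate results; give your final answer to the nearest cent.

£33699.81

D_1 = 2000.32000
D_2 = 2128.34048
Terminal value at year 2: TV = D_2×(1+g_2)/(r−g_2) = 2162.39393/0.062 = 34877.32141
P_0 = D_1/(1+r)^1 + D_2/(1+r)^2 + TV/(1+r)^2
    = 1855.58442 + 1831.48592 + 30012.73696 = 33699.80729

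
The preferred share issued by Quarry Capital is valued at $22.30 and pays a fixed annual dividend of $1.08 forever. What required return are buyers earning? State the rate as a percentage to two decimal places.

4.84%

P = C/r ⇒ r = C/P = $1.08/$22.30 = 0.048430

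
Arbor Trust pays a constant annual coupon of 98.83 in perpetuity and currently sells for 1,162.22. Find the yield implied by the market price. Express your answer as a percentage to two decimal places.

P = C/r ⇒ r = C/P = 98.83/1,162.22 = 0.085036

8.50%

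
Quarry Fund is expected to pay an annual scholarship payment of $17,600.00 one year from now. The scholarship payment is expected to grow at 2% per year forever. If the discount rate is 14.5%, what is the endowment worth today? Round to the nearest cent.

$140800.00

Growing perpetuity: P = D₁ / (r − g) = $17,600.0000 / (0.145 − 0.02) = $140,800.00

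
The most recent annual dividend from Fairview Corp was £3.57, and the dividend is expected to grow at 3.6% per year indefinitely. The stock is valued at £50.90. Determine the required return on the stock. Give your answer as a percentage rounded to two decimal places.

10.87%

D₁ = £3.57 × 1.036 = £3.6985
P = D₁/(r − g) ⇒ r = D₁/P + g = £3.6985/£50.90 + 0.036 = 0.072662 + 0.036 = 0.108662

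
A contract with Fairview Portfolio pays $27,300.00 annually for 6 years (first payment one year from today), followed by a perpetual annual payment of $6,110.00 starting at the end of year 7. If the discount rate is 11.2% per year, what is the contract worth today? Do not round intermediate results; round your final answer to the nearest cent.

PV of 6-year annuity: $27,300.00 × [1 − (1+0.112)^−6] / 0.112 = 114831.30493
Perpetuity value at year 6: $6,110.00 / 0.112 = 54553.57143
PV of perpetuity: 54553.57143 / (1+0.112)^6 = 28853.23175
Total PV = 114831.30493 + 28853.23175 = 143684.53668

$143684.54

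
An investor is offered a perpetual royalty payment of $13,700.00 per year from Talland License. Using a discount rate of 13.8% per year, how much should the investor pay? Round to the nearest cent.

Level perpetuity: PV = C / r = $13,700.00 / 0.138 = $99,275.36

$99275.36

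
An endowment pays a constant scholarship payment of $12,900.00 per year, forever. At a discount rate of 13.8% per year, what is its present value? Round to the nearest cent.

Level perpetuity: PV = C / r = $12,900.00 / 0.138 = $93,478.26

$93478.26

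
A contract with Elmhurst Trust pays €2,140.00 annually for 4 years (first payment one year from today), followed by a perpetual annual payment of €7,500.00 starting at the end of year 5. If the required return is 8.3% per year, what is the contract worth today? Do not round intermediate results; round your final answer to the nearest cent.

€72726.35

PV of 4-year annuity: €2,140.00 × [1 − (1+0.083)^−4] / 0.083 = 7040.87701
Perpetuity value at year 4: €7,500.00 / 0.083 = 90361.44578
PV of perpetuity: 90361.44578 / (1+0.083)^4 = 65685.47495
Total PV = 7040.87701 + 65685.47495 = 72726.35196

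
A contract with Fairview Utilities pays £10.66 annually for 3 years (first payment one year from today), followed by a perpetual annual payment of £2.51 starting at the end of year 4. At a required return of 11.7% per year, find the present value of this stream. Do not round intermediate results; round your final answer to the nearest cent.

£41.13

PV of 3-year annuity: £10.66 × [1 − (1+0.117)^−3] / 0.117 = 25.73609
Perpetuity value at year 3: £2.51 / 0.117 = 21.45299
PV of perpetuity: 21.45299 / (1+0.117)^3 = 15.39318
Total PV = 25.73609 + 15.39318 = 41.12927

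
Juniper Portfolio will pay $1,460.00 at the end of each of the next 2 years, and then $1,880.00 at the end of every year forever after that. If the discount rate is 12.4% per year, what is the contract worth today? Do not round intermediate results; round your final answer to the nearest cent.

PV of 2-year annuity: $1,460.00 × [1 − (1+0.124)^−2] / 0.124 = 2454.56618
Perpetuity value at year 2: $1,880.00 / 0.124 = 15161.29032
PV of perpetuity: 15161.29032 / (1+0.124)^2 = 12000.61607
Total PV = 2454.56618 + 12000.61607 = 14455.18224

$14455.18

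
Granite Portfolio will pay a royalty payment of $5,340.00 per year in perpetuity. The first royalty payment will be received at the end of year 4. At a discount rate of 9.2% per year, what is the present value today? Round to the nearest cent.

$44574.40

Value at end of year 3: C / r = $5,340.00 / 0.092 = $58,043.4783
Discount to today: PV = $58,043.4783 / (1 + 0.092)^3 = $58,043.4783 / 1.302171 = $44,574.40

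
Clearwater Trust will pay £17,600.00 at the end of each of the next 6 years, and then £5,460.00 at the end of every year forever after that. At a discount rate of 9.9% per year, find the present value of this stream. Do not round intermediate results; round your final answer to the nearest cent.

£108179.69

PV of 6-year annuity: £17,600.00 × [1 − (1+0.099)^−6] / 0.099 = 76877.74236
Perpetuity value at year 6: £5,460.00 / 0.099 = 55151.51515
PV of perpetuity: 55151.51515 / (1+0.099)^6 = 31301.94281
Total PV = 76877.74236 + 31301.94281 = 108179.68517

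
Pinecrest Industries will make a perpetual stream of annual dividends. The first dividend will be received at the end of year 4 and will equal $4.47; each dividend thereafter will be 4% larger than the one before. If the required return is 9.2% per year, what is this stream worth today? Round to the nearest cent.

Value at end of year 3: C₁ / (r − g) = $4.47 / (0.092 − 0.04) = $85.9615
Discount to today: PV = $85.9615 / (1 + 0.092)^3 = $85.9615 / 1.302171 = $66.01

$66.01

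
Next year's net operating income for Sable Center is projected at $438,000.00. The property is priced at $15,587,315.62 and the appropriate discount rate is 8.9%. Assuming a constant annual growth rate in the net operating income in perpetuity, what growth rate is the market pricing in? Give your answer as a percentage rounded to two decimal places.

6.09%

P = D₁/(r−g) ⇒ g = r − D₁/P = 0.089 − $438,000.00/$15,587,315.62 = 0.060900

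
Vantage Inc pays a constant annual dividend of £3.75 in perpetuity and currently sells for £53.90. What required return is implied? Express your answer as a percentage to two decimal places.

P = C/r ⇒ r = C/P = £3.75/£53.90 = 0.069573

6.96%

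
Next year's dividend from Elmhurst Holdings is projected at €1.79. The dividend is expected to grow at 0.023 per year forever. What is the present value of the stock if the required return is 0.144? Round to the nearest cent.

Growing perpetuity: P = D₁ / (r − g) = €1.7900 / (0.144 − 0.023) = €14.79

€14.79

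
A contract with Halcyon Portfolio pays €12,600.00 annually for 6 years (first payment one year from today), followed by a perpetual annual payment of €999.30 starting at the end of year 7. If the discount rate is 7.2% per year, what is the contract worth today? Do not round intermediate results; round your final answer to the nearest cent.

€68834.60

PV of 6-year annuity: €12,600.00 × [1 − (1+0.072)^−6] / 0.072 = 59689.37222
Perpetuity value at year 6: €999.30 / 0.072 = 13879.16667
PV of perpetuity: 13879.16667 / (1+0.072)^6 = 9145.23098
Total PV = 59689.37222 + 9145.23098 = 68834.60320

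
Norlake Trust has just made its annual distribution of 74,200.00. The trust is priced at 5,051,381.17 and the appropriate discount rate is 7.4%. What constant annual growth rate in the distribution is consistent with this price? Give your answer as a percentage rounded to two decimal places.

P = D₀(1+g)/(r−g) ⇒ P(r−g) = D₀(1+g) ⇒ g(P+D₀) = P·r − D₀
g = (P·r − D₀)/(P + D₀) = (5,051,381.17×0.074 − 74,200.00) / (5,051,381.17 + 74,200.00) = 0.058452

5.85%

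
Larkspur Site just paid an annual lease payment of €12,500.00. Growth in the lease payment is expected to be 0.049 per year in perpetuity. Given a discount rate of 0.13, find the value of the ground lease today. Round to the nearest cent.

D₁ = D₀ × (1 + g) = €12,500.00 × 1.049 = €13,112.5000
Growing perpetuity: P = D₁ / (r − g) = €13,112.5000 / (0.13 − 0.049) = €161,882.72

€161882.72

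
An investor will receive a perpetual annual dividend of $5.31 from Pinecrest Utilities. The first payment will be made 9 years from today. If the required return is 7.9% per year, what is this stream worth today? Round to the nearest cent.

$36.58

Value at end of year 8: C / r = $5.31 / 0.079 = $67.2152
Discount to today: PV = $67.2152 / (1 + 0.079)^8 = $67.2152 / 1.837264 = $36.58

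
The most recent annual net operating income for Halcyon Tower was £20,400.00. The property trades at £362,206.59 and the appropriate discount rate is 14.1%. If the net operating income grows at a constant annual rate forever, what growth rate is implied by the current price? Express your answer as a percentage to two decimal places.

P = D₀(1+g)/(r−g) ⇒ P(r−g) = D₀(1+g) ⇒ g(P+D₀) = P·r − D₀
g = (P·r − D₀)/(P + D₀) = (£362,206.59×0.141 − £20,400.00) / (£362,206.59 + £20,400.00) = 0.080164

8.02%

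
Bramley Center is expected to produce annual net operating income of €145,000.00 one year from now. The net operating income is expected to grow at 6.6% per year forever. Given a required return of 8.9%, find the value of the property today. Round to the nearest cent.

Growing perpetuity: P = D₁ / (r − g) = €145,000.0000 / (0.089 − 0.066) = €6,304,347.83

€6304347.83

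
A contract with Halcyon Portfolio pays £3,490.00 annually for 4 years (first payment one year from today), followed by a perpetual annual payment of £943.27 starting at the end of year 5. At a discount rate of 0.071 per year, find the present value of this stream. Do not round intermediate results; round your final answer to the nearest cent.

£21892.37

PV of 4-year annuity: £3,490.00 × [1 − (1+0.071)^−4] / 0.071 = 11794.72937
Perpetuity value at year 4: £943.27 / 0.071 = 13285.49296
PV of perpetuity: 13285.49296 / (1+0.071)^4 = 10097.63784
Total PV = 11794.72937 + 10097.63784 = 21892.36720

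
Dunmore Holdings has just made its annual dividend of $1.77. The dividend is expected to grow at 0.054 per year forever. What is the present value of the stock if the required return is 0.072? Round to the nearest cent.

$103.64

D₁ = D₀ × (1 + g) = $1.77 × 1.054 = $1.8656
Growing perpetuity: P = D₁ / (r − g) = $1.8656 / (0.072 − 0.054) = $103.64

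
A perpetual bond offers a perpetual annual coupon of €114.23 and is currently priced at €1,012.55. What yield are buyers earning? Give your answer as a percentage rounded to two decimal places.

P = C/r ⇒ r = C/P = €114.23/€1,012.55 = 0.112814

11.28%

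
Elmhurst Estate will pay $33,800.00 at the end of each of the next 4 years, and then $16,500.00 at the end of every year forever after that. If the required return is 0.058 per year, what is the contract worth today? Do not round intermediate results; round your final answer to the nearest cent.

PV of 4-year annuity: $33,800.00 × [1 − (1+0.058)^−4] / 0.058 = 117658.94582
Perpetuity value at year 4: $16,500.00 / 0.058 = 284482.75862
PV of perpetuity: 284482.75862 / (1+0.058)^4 = 227045.69927
Total PV = 117658.94582 + 227045.69927 = 344704.64509

$344704.65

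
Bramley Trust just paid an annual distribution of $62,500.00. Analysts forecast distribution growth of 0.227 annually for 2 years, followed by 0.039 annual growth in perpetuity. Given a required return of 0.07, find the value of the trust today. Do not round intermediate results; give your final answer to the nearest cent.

D_1 = 76687.50000
D_2 = 94095.56250
Terminal value at year 2: TV = D_2×(1+g_2)/(r−g_2) = 97765.28944/0.031 = 3153719.01411
P_0 = D_1/(1+r)^1 + D_2/(1+r)^2 + TV/(1+r)^2
    = 71670.56075 + 82186.70845 + 2754580.32502 = 2908437.59421

$2908437.59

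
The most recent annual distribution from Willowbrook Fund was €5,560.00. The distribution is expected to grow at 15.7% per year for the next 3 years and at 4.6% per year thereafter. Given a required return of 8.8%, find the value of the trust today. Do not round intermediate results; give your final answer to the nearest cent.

D_1 = 6432.92000
D_2 = 7442.88844
D_3 = 8611.42193
Terminal value at year 3: TV = D_3×(1+g_2)/(r−g_2) = 9007.54733/0.042 = 214465.41271
P_0 = D_1/(1+r)^1 + D_2/(1+r)^2 + D_3/(1+r)^3 + TV/(1+r)^3
    = 5912.61029 + 6287.58282 + 6686.33578 + 166521.60053 = 185408.12943

€185408.13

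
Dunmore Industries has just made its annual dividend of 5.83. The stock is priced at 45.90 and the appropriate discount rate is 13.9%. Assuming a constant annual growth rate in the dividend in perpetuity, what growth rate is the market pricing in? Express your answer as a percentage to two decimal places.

P = D₀(1+g)/(r−g) ⇒ P(r−g) = D₀(1+g) ⇒ g(P+D₀) = P·r − D₀
g = (P·r − D₀)/(P + D₀) = (45.90×0.139 − 5.83) / (45.90 + 5.83) = 0.010634

1.06%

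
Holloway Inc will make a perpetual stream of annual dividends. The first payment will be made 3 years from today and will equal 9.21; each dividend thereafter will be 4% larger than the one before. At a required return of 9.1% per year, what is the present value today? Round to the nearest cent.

Value at end of year 2: C₁ / (r − g) = 9.21 / (0.091 − 0.04) = 180.5882
Discount to today: PV = 180.5882 / (1 + 0.091)^2 = 180.5882 / 1.190281 = 151.72

151.72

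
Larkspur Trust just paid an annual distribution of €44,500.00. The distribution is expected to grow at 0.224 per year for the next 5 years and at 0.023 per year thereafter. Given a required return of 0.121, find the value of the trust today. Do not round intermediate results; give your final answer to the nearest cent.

€1012804.72

D_1 = 54468.00000
D_2 = 66668.83200
D_3 = 81602.65037
D_4 = 99881.64405
D_5 = 122255.13232
Terminal value at year 5: TV = D_5×(1+g_2)/(r−g_2) = 125067.00036/0.098 = 1276193.88124
P_0 = D_1/(1+r)^1 + D_2/(1+r)^2 + D_3/(1+r)^3 + D_4/(1+r)^4 + D_5/(1+r)^5 + TV/(1+r)^5
    = 48588.76004 + 53053.20453 + 57927.85223 + 63250.39352 + 69061.98186 + 720922.52490 = 1012804.71708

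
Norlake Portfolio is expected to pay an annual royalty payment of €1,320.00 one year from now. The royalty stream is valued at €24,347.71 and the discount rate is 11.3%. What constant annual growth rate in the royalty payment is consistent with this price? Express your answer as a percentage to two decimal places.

5.88%

P = D₁/(r−g) ⇒ g = r − D₁/P = 0.113 − €1,320.00/€24,347.71 = 0.058785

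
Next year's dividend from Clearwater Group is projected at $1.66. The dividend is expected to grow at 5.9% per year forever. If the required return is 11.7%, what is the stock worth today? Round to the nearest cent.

Growing perpetuity: P = D₁ / (r − g) = $1.6600 / (0.117 − 0.059) = $28.62

$28.62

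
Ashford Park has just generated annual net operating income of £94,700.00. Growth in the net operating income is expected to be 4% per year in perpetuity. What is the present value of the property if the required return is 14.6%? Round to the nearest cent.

D₁ = D₀ × (1 + g) = £94,700.00 × 1.04 = £98,488.0000
Growing perpetuity: P = D₁ / (r − g) = £98,488.0000 / (0.146 − 0.04) = £929,132.08

£929132.08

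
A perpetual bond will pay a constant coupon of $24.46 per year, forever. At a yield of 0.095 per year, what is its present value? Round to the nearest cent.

$257.47

Level perpetuity: PV = C / r = $24.46 / 0.095 = $257.47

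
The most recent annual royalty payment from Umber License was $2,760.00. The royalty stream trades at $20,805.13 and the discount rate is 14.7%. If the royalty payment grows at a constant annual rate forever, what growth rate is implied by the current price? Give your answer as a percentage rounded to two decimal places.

P = D₀(1+g)/(r−g) ⇒ P(r−g) = D₀(1+g) ⇒ g(P+D₀) = P·r − D₀
g = (P·r − D₀)/(P + D₀) = ($20,805.13×0.147 − $2,760.00) / ($20,805.13 + $2,760.00) = 0.012661

1.27%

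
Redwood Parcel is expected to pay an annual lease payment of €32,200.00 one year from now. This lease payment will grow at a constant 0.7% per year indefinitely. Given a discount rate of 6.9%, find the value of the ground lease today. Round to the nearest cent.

Growing perpetuity: P = D₁ / (r − g) = €32,200.0000 / (0.069 − 0.007) = €519,354.84

€519354.84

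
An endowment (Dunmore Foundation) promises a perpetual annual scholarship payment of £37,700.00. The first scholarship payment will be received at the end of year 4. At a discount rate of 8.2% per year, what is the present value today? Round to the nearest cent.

£362949.09

Value at end of year 3: C / r = £37,700.00 / 0.082 = £459,756.0976
Discount to today: PV = £459,756.0976 / (1 + 0.082)^3 = £459,756.0976 / 1.266723 = £362,949.09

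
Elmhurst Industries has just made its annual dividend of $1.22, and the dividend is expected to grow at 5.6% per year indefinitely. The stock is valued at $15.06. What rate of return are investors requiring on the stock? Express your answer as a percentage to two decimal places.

14.15%

D₁ = $1.22 × 1.056 = $1.2883
P = D₁/(r − g) ⇒ r = D₁/P + g = $1.2883/$15.06 + 0.056 = 0.085546 + 0.056 = 0.141546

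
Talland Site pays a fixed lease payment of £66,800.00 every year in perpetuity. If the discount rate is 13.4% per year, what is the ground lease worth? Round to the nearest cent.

Level perpetuity: PV = C / r = £66,800.00 / 0.134 = £498,507.46

£498507.46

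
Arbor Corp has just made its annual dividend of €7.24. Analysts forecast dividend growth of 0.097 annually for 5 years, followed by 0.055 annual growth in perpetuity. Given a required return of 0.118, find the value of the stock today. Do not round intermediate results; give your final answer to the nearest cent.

€144.48

D_1 = 7.94228
D_2 = 8.71268
D_3 = 9.55781
D_4 = 10.48492
D_5 = 11.50196
Terminal value at year 5: TV = D_5×(1+g_2)/(r−g_2) = 12.13456/0.063 = 192.61212
P_0 = D_1/(1+r)^1 + D_2/(1+r)^2 + D_3/(1+r)^3 + D_4/(1+r)^4 + D_5/(1+r)^5 + TV/(1+r)^5
    = 7.10401 + 6.97057 + 6.83964 + 6.71116 + 6.58510 + 110.27437 = 144.48485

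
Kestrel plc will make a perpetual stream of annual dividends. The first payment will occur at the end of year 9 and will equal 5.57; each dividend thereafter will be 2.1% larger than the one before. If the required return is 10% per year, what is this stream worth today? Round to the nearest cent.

Value at end of year 8: C₁ / (r − g) = 5.57 / (0.1 − 0.021) = 70.5063
Discount to today: PV = 70.5063 / (1 + 0.1)^8 = 70.5063 / 2.143589 = 32.89

32.89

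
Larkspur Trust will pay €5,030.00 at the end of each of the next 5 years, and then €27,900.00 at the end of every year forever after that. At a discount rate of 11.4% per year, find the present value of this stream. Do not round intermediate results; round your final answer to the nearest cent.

€161055.34

PV of 5-year annuity: €5,030.00 × [1 − (1+0.114)^−5] / 0.114 = 18404.80775
Perpetuity value at year 5: €27,900.00 / 0.114 = 244736.84211
PV of perpetuity: 244736.84211 / (1+0.114)^5 = 142650.53269
Total PV = 18404.80775 + 142650.53269 = 161055.34044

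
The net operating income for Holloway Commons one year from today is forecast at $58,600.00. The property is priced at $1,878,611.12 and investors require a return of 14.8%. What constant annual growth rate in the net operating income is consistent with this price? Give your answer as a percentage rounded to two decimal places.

P = D₁/(r−g) ⇒ g = r − D₁/P = 0.148 − $58,600.00/$1,878,611.12 = 0.116807

11.68%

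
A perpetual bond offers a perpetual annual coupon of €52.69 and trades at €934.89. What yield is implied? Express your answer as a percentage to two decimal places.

5.64%

P = C/r ⇒ r = C/P = €52.69/€934.89 = 0.056360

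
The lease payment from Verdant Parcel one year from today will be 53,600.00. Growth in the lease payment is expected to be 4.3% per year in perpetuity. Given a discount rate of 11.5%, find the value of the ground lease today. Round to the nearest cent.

Growing perpetuity: P = D₁ / (r − g) = 53,600.0000 / (0.115 − 0.043) = 744,444.44

744444.44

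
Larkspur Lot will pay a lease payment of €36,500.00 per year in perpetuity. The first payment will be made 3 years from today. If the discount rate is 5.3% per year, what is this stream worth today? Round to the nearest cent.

Value at end of year 2: C / r = €36,500.00 / 0.053 = €688,679.2453
Discount to today: PV = €688,679.2453 / (1 + 0.053)^2 = €688,679.2453 / 1.108809 = €621,098.17

€621098.17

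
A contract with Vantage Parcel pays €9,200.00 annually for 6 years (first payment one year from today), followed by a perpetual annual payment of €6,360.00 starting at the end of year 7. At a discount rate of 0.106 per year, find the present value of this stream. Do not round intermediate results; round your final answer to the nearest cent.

€72154.45

PV of 6-year annuity: €9,200.00 × [1 − (1+0.106)^−6] / 0.106 = 39373.58285
Perpetuity value at year 6: €6,360.00 / 0.106 = 60000.00000
PV of perpetuity: 60000.00000 / (1+0.106)^6 = 32780.87099
Total PV = 39373.58285 + 32780.87099 = 72154.45384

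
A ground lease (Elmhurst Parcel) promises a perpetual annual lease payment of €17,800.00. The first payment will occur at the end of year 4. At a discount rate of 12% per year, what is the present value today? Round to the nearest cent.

€105580.74

Value at end of year 3: C / r = €17,800.00 / 0.12 = €148,333.3333
Discount to today: PV = €148,333.3333 / (1 + 0.12)^3 = €148,333.3333 / 1.404928 = €105,580.74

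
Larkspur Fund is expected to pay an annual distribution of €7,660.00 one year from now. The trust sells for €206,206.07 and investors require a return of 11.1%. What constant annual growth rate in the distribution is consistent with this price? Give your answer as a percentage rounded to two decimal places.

7.39%

P = D₁/(r−g) ⇒ g = r − D₁/P = 0.111 − €7,660.00/€206,206.07 = 0.073853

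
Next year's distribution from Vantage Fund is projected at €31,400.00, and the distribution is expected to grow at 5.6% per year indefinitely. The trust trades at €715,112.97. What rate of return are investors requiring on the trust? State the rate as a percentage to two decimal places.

P = D₁/(r − g) ⇒ r = D₁/P + g = €31,400.0000/€715,112.97 + 0.056 = 0.043909 + 0.056 = 0.099909

9.99%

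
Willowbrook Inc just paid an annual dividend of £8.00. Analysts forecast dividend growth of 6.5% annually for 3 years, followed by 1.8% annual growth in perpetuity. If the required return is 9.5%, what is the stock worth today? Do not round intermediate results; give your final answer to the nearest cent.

D_1 = 8.52000
D_2 = 9.07380
D_3 = 9.66360
Terminal value at year 3: TV = D_3×(1+g_2)/(r−g_2) = 9.83754/0.077 = 127.76028
P_0 = D_1/(1+r)^1 + D_2/(1+r)^2 + D_3/(1+r)^3 + TV/(1+r)^3
    = 7.78082 + 7.56765 + 7.36032 + 97.30911 = 120.01790

£120.02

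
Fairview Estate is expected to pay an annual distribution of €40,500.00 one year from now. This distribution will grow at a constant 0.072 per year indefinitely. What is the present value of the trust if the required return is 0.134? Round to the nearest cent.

€653225.81

Growing perpetuity: P = D₁ / (r − g) = €40,500.0000 / (0.134 − 0.072) = €653,225.81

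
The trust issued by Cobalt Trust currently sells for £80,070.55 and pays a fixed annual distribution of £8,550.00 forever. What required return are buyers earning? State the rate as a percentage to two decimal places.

10.68%

P = C/r ⇒ r = C/P = £8,550.00/£80,070.55 = 0.106781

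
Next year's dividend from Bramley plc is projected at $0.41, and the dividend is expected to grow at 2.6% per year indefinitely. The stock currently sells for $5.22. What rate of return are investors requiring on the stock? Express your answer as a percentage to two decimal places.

P = D₁/(r − g) ⇒ r = D₁/P + g = $0.4100/$5.22 + 0.026 = 0.078544 + 0.026 = 0.104544

10.45%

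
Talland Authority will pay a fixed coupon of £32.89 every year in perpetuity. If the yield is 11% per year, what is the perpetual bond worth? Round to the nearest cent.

£299.00

Level perpetuity: PV = C / r = £32.89 / 0.11 = £299.00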